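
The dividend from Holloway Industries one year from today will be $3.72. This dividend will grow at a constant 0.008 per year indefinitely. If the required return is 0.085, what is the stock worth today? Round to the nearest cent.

Growing perpetuity: P = D₁ / (r − g) = $3.7200 / (0.085 − 0.008) = $48.31

$48.31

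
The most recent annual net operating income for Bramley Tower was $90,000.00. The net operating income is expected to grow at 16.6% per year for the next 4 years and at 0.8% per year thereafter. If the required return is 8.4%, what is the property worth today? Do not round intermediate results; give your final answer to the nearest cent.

D_1 = 104940.00000
D_2 = 122360.04000
D_3 = 142671.80664
D_4 = 166355.32654
Terminal value at year 4: TV = D_4×(1+g_2)/(r−g_2) = 167686.16915/0.076 = 2206396.96256
P_0 = D_1/(1+r)^1 + D_2/(1+r)^2 + D_3/(1+r)^3 + D_4/(1+r)^4 + TV/(1+r)^4
    = 96808.11808 + 104131.24140 + 112008.32793 + 120481.28263 + 1597962.27485 = 2031391.24489

$2031391.24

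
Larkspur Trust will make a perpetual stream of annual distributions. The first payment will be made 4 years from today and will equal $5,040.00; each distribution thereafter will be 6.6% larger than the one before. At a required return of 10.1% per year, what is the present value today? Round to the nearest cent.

$107894.81

Value at end of year 3: C₁ / (r − g) = $5,040.00 / (0.101 − 0.066) = $144,000.0000
Discount to today: PV = $144,000.0000 / (1 + 0.101)^3 = $144,000.0000 / 1.334633 = $107,894.81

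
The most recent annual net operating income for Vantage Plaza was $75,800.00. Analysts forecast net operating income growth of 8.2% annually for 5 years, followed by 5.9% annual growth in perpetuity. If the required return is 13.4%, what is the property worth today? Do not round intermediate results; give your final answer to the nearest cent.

D_1 = 82015.60000
D_2 = 88740.87920
D_3 = 96017.63129
D_4 = 103891.07706
D_5 = 112410.14538
Terminal value at year 5: TV = D_5×(1+g_2)/(r−g_2) = 119042.34396/0.075 = 1587231.25276
P_0 = D_1/(1+r)^1 + D_2/(1+r)^2 + D_3/(1+r)^3 + D_4/(1+r)^4 + D_5/(1+r)^5 + TV/(1+r)^5
    = 72324.16226 + 69007.71037 + 65843.33565 + 62824.06452 + 59943.24322 + 846398.59430 = 1176341.11033

$1176341.11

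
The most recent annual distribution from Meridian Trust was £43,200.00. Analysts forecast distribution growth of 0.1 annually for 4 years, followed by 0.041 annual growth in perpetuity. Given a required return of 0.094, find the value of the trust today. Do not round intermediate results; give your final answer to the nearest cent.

£1042463.77

D_1 = 47520.00000
D_2 = 52272.00000
D_3 = 57499.20000
D_4 = 63249.12000
Terminal value at year 4: TV = D_4×(1+g_2)/(r−g_2) = 65842.33392/0.053 = 1242308.18717
P_0 = D_1/(1+r)^1 + D_2/(1+r)^2 + D_3/(1+r)^3 + D_4/(1+r)^4 + TV/(1+r)^4
    = 43436.92870 + 43675.15683 + 43914.69151 + 44155.53991 + 867281.45372 = 1042463.77067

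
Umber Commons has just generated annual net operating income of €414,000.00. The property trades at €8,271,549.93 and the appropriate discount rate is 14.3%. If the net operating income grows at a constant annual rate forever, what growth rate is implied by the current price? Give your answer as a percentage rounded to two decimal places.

P = D₀(1+g)/(r−g) ⇒ P(r−g) = D₀(1+g) ⇒ g(P+D₀) = P·r − D₀
g = (P·r − D₀)/(P + D₀) = (€8,271,549.93×0.143 − €414,000.00) / (€8,271,549.93 + €414,000.00) = 0.088518

8.85%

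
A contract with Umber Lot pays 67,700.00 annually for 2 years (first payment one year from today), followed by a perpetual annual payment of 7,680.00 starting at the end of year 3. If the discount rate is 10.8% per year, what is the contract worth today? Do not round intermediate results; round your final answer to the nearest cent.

PV of 2-year annuity: 67,700.00 × [1 − (1+0.108)^−2] / 0.108 = 116246.46483
Perpetuity value at year 2: 7,680.00 / 0.108 = 71111.11111
PV of perpetuity: 71111.11111 / (1+0.108)^2 = 57923.91983
Total PV = 116246.46483 + 57923.91983 = 174170.38466

174170.38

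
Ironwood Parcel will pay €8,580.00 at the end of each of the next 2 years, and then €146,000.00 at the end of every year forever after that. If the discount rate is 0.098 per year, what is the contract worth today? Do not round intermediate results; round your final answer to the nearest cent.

PV of 2-year annuity: €8,580.00 × [1 − (1+0.098)^−2] / 0.098 = 14930.97236
Perpetuity value at year 2: €146,000.00 / 0.098 = 1489795.91837
PV of perpetuity: 1489795.91837 / (1+0.098)^2 = 1235725.75934
Total PV = 14930.97236 + 1235725.75934 = 1250656.73170

€1250656.73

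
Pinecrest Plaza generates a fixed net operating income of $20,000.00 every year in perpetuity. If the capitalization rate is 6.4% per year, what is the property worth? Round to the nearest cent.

$312500.00

Level perpetuity: PV = C / r = $20,000.00 / 0.064 = $312,500.00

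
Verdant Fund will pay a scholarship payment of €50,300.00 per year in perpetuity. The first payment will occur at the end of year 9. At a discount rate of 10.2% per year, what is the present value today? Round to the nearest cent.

Value at end of year 8: C / r = €50,300.00 / 0.102 = €493,137.2549
Discount to today: PV = €493,137.2549 / (1 + 0.102)^8 = €493,137.2549 / 2.174967 = €226,733.17

€226733.17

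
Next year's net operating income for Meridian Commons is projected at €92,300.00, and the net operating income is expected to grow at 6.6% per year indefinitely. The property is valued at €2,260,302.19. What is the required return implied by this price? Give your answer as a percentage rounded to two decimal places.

P = D₁/(r − g) ⇒ r = D₁/P + g = €92,300.0000/€2,260,302.19 + 0.066 = 0.040835 + 0.066 = 0.106835

10.68%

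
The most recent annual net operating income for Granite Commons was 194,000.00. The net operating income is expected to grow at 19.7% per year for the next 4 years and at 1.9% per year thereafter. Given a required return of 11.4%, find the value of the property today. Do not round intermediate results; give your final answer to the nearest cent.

3705601.71

D_1 = 232218.00000
D_2 = 277964.94600
D_3 = 332724.04036
D_4 = 398270.67631
Terminal value at year 4: TV = D_4×(1+g_2)/(r−g_2) = 405837.81916/0.095 = 4271977.04382
P_0 = D_1/(1+r)^1 + D_2/(1+r)^2 + D_3/(1+r)^3 + D_4/(1+r)^4 + TV/(1+r)^4
    = 208454.21903 + 223985.36820 + 240673.68558 + 258605.38747 + 2773883.05089 = 3705601.71118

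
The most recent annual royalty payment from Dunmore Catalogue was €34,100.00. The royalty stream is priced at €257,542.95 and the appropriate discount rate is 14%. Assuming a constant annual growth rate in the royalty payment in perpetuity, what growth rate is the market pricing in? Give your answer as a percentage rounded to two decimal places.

P = D₀(1+g)/(r−g) ⇒ P(r−g) = D₀(1+g) ⇒ g(P+D₀) = P·r − D₀
g = (P·r − D₀)/(P + D₀) = (€257,542.95×0.14 − €34,100.00) / (€257,542.95 + €34,100.00) = 0.006707

0.67%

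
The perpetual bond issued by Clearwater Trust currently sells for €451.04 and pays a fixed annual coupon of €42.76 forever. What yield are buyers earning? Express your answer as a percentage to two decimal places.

P = C/r ⇒ r = C/P = €42.76/€451.04 = 0.094803

9.48%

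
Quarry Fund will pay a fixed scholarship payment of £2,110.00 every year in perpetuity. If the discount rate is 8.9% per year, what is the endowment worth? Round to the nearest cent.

Level perpetuity: PV = C / r = £2,110.00 / 0.089 = £23,707.87

£23707.87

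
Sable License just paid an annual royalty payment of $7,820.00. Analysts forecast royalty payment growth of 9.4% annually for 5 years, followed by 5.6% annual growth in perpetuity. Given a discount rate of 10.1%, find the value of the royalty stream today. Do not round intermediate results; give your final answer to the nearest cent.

$216109.93

D_1 = 8555.08000
D_2 = 9359.25752
D_3 = 10239.02773
D_4 = 11201.49633
D_5 = 12254.43699
Terminal value at year 5: TV = D_5×(1+g_2)/(r−g_2) = 12940.68546/0.045 = 287570.78800
P_0 = D_1/(1+r)^1 + D_2/(1+r)^2 + D_3/(1+r)^3 + D_4/(1+r)^4 + D_5/(1+r)^5 + TV/(1+r)^5
    = 7770.28156 + 7720.87923 + 7671.79098 + 7623.01484 + 7574.54880 + 177749.41194 = 216109.92736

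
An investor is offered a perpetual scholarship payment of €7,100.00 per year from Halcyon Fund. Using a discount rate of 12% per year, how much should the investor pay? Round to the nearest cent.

Level perpetuity: PV = C / r = €7,100.00 / 0.12 = €59,166.67

€59166.67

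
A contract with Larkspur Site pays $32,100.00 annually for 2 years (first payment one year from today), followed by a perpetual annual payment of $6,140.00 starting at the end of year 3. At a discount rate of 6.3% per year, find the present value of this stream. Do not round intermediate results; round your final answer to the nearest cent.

PV of 2-year annuity: $32,100.00 × [1 − (1+0.063)^−2] / 0.063 = 58605.41307
Perpetuity value at year 2: $6,140.00 / 0.063 = 97460.31746
PV of perpetuity: 97460.31746 / (1+0.063)^2 = 86250.43471
Total PV = 58605.41307 + 86250.43471 = 144855.84778

$144855.85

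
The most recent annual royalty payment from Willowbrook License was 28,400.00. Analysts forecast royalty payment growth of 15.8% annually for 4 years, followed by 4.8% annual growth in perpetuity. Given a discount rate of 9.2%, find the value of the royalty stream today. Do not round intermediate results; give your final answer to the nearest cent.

D_1 = 32887.20000
D_2 = 38083.37760
D_3 = 44100.55126
D_4 = 51068.43836
Terminal value at year 4: TV = D_4×(1+g_2)/(r−g_2) = 53519.72340/0.044 = 1216357.35003
P_0 = D_1/(1+r)^1 + D_2/(1+r)^2 + D_3/(1+r)^3 + D_4/(1+r)^4 + TV/(1+r)^4
    = 30116.48352 + 31936.71054 + 33866.95129 + 35913.85494 + 855402.72672 = 987236.72701

987236.73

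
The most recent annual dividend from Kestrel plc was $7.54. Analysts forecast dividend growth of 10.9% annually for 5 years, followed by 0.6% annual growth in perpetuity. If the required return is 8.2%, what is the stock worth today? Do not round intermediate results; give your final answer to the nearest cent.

D_1 = 8.36186
D_2 = 9.27330
D_3 = 10.28409
D_4 = 11.40506
D_5 = 12.64821
Terminal value at year 5: TV = D_5×(1+g_2)/(r−g_2) = 12.72410/0.076 = 167.42236
P_0 = D_1/(1+r)^1 + D_2/(1+r)^2 + D_3/(1+r)^3 + D_4/(1+r)^4 + D_5/(1+r)^5 + TV/(1+r)^5
    = 7.72815 + 7.92100 + 8.11866 + 8.32125 + 8.52890 + 112.89564 = 153.51359

$153.51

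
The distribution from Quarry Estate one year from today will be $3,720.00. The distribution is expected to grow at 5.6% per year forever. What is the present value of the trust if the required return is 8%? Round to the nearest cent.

Growing perpetuity: P = D₁ / (r − g) = $3,720.0000 / (0.08 − 0.056) = $155,000.00

$155000.00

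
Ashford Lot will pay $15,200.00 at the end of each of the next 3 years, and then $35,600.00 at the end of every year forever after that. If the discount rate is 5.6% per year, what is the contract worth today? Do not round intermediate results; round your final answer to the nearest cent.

PV of 3-year annuity: $15,200.00 × [1 − (1+0.056)^−3] / 0.056 = 40932.35210
Perpetuity value at year 3: $35,600.00 / 0.056 = 635714.28571
PV of perpetuity: 635714.28571 / (1+0.056)^3 = 539846.40842
Total PV = 40932.35210 + 539846.40842 = 580778.76052

$580778.76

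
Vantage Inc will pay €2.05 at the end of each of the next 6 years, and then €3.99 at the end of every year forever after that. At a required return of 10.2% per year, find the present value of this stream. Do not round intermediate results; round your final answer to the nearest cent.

PV of 6-year annuity: €2.05 × [1 − (1+0.102)^−6] / 0.102 = 8.87620
Perpetuity value at year 6: €3.99 / 0.102 = 39.11765
PV of perpetuity: 39.11765 / (1+0.102)^6 = 21.84153
Total PV = 8.87620 + 21.84153 = 30.71773

€30.72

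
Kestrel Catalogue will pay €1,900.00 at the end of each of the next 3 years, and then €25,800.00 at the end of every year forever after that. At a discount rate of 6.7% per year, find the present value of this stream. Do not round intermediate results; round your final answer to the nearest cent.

€322008.10

PV of 3-year annuity: €1,900.00 × [1 − (1+0.067)^−3] / 0.067 = 5013.65717
Perpetuity value at year 3: €25,800.00 / 0.067 = 385074.62687
PV of perpetuity: 385074.62687 / (1+0.067)^3 = 316994.44009
Total PV = 5013.65717 + 316994.44009 = 322008.09725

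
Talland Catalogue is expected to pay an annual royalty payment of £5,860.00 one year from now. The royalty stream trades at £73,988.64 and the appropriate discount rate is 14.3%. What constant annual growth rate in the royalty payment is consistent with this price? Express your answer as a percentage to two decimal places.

6.38%

P = D₁/(r−g) ⇒ g = r − D₁/P = 0.143 − £5,860.00/£73,988.64 = 0.063799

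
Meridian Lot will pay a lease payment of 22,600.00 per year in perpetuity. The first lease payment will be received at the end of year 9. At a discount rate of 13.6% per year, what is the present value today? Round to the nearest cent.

59916.01

Value at end of year 8: C / r = 22,600.00 / 0.136 = 166,176.4706
Discount to today: PV = 166,176.4706 / (1 + 0.136)^8 = 166,176.4706 / 2.773490 = 59,916.01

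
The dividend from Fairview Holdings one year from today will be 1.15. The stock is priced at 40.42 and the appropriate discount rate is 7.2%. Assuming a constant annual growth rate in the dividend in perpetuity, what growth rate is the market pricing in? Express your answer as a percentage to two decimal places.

4.35%

P = D₁/(r−g) ⇒ g = r − D₁/P = 0.072 − 1.15/40.42 = 0.043549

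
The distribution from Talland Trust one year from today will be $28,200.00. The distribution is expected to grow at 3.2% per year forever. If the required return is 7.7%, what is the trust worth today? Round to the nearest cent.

Growing perpetuity: P = D₁ / (r − g) = $28,200.0000 / (0.077 − 0.032) = $626,666.67

$626666.67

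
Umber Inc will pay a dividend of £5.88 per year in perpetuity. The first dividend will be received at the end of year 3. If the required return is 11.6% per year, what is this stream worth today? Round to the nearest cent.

£40.70

Value at end of year 2: C / r = £5.88 / 0.116 = £50.6897
Discount to today: PV = £50.6897 / (1 + 0.116)^2 = £50.6897 / 1.245456 = £40.70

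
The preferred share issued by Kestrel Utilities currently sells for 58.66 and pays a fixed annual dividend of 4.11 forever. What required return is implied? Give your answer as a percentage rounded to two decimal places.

P = C/r ⇒ r = C/P = 4.11/58.66 = 0.070065

7.01%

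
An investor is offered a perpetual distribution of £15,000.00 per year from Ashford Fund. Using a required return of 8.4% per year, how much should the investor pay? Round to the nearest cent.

Level perpetuity: PV = C / r = £15,000.00 / 0.084 = £178,571.43

£178571.43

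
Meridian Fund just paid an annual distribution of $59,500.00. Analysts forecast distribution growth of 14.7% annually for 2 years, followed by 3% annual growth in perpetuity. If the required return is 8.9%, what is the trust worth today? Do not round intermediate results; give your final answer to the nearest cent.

$1280996.08

D_1 = 68246.50000
D_2 = 78278.73550
Terminal value at year 2: TV = D_2×(1+g_2)/(r−g_2) = 80627.09757/0.059 = 1366560.97568
P_0 = D_1/(1+r)^1 + D_2/(1+r)^2 + TV/(1+r)^2
    = 62668.96235 + 66006.70323 + 1152320.41230 = 1280996.07788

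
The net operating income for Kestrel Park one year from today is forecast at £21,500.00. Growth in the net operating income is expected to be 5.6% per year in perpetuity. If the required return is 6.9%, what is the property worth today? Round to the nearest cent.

£1653846.15

Growing perpetuity: P = D₁ / (r − g) = £21,500.0000 / (0.069 − 0.056) = £1,653,846.15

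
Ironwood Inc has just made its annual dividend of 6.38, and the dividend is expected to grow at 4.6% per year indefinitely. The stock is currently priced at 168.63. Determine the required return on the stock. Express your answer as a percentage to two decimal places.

D₁ = 6.38 × 1.046 = 6.6735
P = D₁/(r − g) ⇒ r = D₁/P + g = 6.6735/168.63 + 0.046 = 0.039575 + 0.046 = 0.085575

8.56%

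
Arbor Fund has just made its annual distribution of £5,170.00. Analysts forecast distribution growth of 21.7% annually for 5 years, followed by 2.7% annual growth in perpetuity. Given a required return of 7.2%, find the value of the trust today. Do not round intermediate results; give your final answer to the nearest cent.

£260932.48

D_1 = 6291.89000
D_2 = 7657.23013
D_3 = 9318.84907
D_4 = 11341.03932
D_5 = 13802.04485
Terminal value at year 5: TV = D_5×(1+g_2)/(r−g_2) = 14174.70006/0.045 = 314993.33463
P_0 = D_1/(1+r)^1 + D_2/(1+r)^2 + D_3/(1+r)^3 + D_4/(1+r)^4 + D_5/(1+r)^5 + TV/(1+r)^5
    = 5869.30037 + 6663.18895 + 7564.45984 + 8587.63771 + 9749.21184 + 222498.67921 = 260932.47794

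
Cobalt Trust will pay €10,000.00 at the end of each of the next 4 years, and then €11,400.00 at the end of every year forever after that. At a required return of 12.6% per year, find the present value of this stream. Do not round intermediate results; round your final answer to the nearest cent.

€86277.08

PV of 4-year annuity: €10,000.00 × [1 − (1+0.126)^−4] / 0.126 = 29993.62817
Perpetuity value at year 4: €11,400.00 / 0.126 = 90476.19048
PV of perpetuity: 90476.19048 / (1+0.126)^4 = 56283.45437
Total PV = 29993.62817 + 56283.45437 = 86277.08253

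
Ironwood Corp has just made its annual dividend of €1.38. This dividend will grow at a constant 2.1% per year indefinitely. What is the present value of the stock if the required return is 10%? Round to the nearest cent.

€17.84

D₁ = D₀ × (1 + g) = €1.38 × 1.021 = €1.4090
Growing perpetuity: P = D₁ / (r − g) = €1.4090 / (0.1 − 0.021) = €17.84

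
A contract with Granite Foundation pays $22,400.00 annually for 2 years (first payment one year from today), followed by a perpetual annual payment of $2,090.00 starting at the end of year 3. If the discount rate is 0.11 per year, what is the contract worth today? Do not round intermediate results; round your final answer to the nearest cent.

$53781.35

PV of 2-year annuity: $22,400.00 × [1 − (1+0.11)^−2] / 0.11 = 38360.52268
Perpetuity value at year 2: $2,090.00 / 0.11 = 19000.00000
PV of perpetuity: 19000.00000 / (1+0.11)^2 = 15420.82623
Total PV = 38360.52268 + 15420.82623 = 53781.34892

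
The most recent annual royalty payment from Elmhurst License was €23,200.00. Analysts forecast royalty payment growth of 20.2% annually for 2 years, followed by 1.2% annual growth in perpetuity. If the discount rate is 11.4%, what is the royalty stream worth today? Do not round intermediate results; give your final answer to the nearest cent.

€320025.57

D_1 = 27886.40000
D_2 = 33519.45280
Terminal value at year 2: TV = D_2×(1+g_2)/(r−g_2) = 33921.68623/0.102 = 332565.55131
P_0 = D_1/(1+r)^1 + D_2/(1+r)^2 + TV/(1+r)^2
    = 25032.67504 + 27010.12155 + 267982.77457 = 320025.57116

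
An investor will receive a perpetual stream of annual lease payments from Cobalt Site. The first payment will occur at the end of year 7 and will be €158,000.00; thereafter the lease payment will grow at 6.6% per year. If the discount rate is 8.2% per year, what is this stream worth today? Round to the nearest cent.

€6154227.40

Value at end of year 6: C₁ / (r − g) = €158,000.00 / (0.082 − 0.066) = €9,875,000.0000
Discount to today: PV = €9,875,000.0000 / (1 + 0.082)^6 = €9,875,000.0000 / 1.604588 = €6,154,227.40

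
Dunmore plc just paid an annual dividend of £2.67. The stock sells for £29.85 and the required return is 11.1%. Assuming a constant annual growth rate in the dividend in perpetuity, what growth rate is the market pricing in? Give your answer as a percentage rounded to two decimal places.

P = D₀(1+g)/(r−g) ⇒ P(r−g) = D₀(1+g) ⇒ g(P+D₀) = P·r − D₀
g = (P·r − D₀)/(P + D₀) = (£29.85×0.111 − £2.67) / (£29.85 + £2.67) = 0.019783

1.98%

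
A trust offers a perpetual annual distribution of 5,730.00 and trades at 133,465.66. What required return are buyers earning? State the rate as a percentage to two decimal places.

4.29%

P = C/r ⇒ r = C/P = 5,730.00/133,465.66 = 0.042932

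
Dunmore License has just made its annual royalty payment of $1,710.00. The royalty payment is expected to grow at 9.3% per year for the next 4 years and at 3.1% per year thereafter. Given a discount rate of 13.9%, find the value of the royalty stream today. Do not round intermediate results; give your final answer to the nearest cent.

D_1 = 1869.03000
D_2 = 2042.84979
D_3 = 2232.83482
D_4 = 2440.48846
Terminal value at year 4: TV = D_4×(1+g_2)/(r−g_2) = 2516.14360/0.108 = 23297.62594
P_0 = D_1/(1+r)^1 + D_2/(1+r)^2 + D_3/(1+r)^3 + D_4/(1+r)^4 + TV/(1+r)^4
    = 1640.93942 + 1574.66794 + 1511.07292 + 1450.04627 + 13842.57138 = 20019.29794

$20019.30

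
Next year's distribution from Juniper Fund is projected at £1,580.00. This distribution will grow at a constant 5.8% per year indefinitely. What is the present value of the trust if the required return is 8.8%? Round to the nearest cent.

£52666.67

Growing perpetuity: P = D₁ / (r − g) = £1,580.0000 / (0.088 − 0.058) = £52,666.67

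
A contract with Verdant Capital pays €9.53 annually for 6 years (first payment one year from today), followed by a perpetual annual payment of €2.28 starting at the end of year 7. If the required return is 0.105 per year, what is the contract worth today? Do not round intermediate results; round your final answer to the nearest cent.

€52.83

PV of 6-year annuity: €9.53 × [1 − (1+0.105)^−6] / 0.105 = 40.90447
Perpetuity value at year 6: €2.28 / 0.105 = 21.71429
PV of perpetuity: 21.71429 / (1+0.105)^6 = 11.92812
Total PV = 40.90447 + 11.92812 = 52.83259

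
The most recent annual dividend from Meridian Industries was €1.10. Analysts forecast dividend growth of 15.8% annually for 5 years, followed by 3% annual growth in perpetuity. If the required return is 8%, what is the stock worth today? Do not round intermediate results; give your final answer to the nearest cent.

€38.93

D_1 = 1.27380
D_2 = 1.47506
D_3 = 1.70812
D_4 = 1.97800
D_5 = 2.29053
Terminal value at year 5: TV = D_5×(1+g_2)/(r−g_2) = 2.35924/0.05 = 47.18486
P_0 = D_1/(1+r)^1 + D_2/(1+r)^2 + D_3/(1+r)^3 + D_4/(1+r)^4 + D_5/(1+r)^5 + TV/(1+r)^5
    = 1.17944 + 1.26463 + 1.35596 + 1.45389 + 1.55889 + 32.11323 = 38.92604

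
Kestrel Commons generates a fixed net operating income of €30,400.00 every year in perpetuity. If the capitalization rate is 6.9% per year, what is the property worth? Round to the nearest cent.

Level perpetuity: PV = C / r = €30,400.00 / 0.069 = €440,579.71

€440579.71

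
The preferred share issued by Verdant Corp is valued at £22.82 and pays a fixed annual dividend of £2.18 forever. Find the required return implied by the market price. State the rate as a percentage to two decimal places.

9.55%

P = C/r ⇒ r = C/P = £2.18/£22.82 = 0.095530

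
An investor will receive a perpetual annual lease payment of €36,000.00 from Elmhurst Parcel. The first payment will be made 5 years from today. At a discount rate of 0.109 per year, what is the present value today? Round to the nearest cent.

Value at end of year 4: C / r = €36,000.00 / 0.109 = €330,275.2294
Discount to today: PV = €330,275.2294 / (1 + 0.109)^4 = €330,275.2294 / 1.512607 = €218,348.30

€218348.30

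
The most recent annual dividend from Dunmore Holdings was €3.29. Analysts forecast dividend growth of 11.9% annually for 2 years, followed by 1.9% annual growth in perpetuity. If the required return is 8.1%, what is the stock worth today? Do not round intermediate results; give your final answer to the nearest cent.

D_1 = 3.68151
D_2 = 4.11961
Terminal value at year 2: TV = D_2×(1+g_2)/(r−g_2) = 4.19788/0.062 = 67.70778
P_0 = D_1/(1+r)^1 + D_2/(1+r)^2 + TV/(1+r)^2
    = 3.40565 + 3.52537 + 57.94116 = 64.87218

€64.87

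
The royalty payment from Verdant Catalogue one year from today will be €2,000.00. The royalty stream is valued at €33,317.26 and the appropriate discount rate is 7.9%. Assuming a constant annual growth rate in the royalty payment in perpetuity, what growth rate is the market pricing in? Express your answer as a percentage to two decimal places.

P = D₁/(r−g) ⇒ g = r − D₁/P = 0.079 − €2,000.00/€33,317.26 = 0.018971

1.90%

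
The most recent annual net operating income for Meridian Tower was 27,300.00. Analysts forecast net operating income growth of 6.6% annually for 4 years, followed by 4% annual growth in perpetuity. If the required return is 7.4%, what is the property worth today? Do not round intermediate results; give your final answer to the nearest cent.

917636.30

D_1 = 29101.80000
D_2 = 31022.51880
D_3 = 33070.00504
D_4 = 35252.62537
Terminal value at year 4: TV = D_4×(1+g_2)/(r−g_2) = 36662.73039/0.034 = 1078315.59966
P_0 = D_1/(1+r)^1 + D_2/(1+r)^2 + D_3/(1+r)^3 + D_4/(1+r)^4 + TV/(1+r)^4
    = 27096.64804 + 26894.81082 + 26694.47703 + 26495.63549 + 810454.73254 = 917636.30392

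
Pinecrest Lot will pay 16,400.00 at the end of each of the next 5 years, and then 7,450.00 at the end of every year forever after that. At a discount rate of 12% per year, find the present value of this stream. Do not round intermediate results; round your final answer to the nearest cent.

94346.08

PV of 5-year annuity: 16,400.00 × [1 − (1+0.12)^−5] / 0.12 = 59118.32972
Perpetuity value at year 5: 7,450.00 / 0.12 = 62083.33333
PV of perpetuity: 62083.33333 / (1+0.12)^5 = 35227.75063
Total PV = 59118.32972 + 35227.75063 = 94346.08034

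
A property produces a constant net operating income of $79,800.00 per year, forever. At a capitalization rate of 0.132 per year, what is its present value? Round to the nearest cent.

$604545.45

Level perpetuity: PV = C / r = $79,800.00 / 0.132 = $604,545.45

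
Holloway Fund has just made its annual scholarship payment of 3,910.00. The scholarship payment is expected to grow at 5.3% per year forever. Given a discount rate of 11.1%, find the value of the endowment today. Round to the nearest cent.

D₁ = D₀ × (1 + g) = 3,910.00 × 1.053 = 4,117.2300
Growing perpetuity: P = D₁ / (r − g) = 4,117.2300 / (0.111 − 0.053) = 70,986.72

70986.72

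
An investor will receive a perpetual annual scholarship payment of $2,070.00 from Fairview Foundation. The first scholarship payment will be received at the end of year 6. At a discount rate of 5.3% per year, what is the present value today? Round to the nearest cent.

$30168.42

Value at end of year 5: C / r = $2,070.00 / 0.053 = $39,056.6038
Discount to today: PV = $39,056.6038 / (1 + 0.053)^5 = $39,056.6038 / 1.294619 = $30,168.42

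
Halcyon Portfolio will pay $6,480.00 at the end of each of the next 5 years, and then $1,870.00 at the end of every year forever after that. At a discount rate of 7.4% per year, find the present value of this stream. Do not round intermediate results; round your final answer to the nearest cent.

$43971.45

PV of 5-year annuity: $6,480.00 × [1 − (1+0.074)^−5] / 0.074 = 26287.12695
Perpetuity value at year 5: $1,870.00 / 0.074 = 25270.27027
PV of perpetuity: 25270.27027 / (1+0.074)^5 = 17684.32469
Total PV = 26287.12695 + 17684.32469 = 43971.45163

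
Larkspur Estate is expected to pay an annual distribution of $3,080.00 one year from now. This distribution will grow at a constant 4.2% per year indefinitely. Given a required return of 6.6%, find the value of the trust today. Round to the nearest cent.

$128333.33

Growing perpetuity: P = D₁ / (r − g) = $3,080.0000 / (0.066 − 0.042) = $128,333.33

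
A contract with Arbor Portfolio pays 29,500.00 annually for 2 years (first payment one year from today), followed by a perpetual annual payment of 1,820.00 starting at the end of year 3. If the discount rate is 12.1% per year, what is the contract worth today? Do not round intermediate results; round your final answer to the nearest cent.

61760.54

PV of 2-year annuity: 29,500.00 × [1 − (1+0.121)^−2] / 0.121 = 49791.07000
Perpetuity value at year 2: 1,820.00 / 0.121 = 15041.32231
PV of perpetuity: 15041.32231 / (1+0.121)^2 = 11969.46647
Total PV = 49791.07000 + 11969.46647 = 61760.53647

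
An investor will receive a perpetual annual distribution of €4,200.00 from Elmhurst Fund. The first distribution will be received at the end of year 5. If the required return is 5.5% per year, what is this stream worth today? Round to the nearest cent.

Value at end of year 4: C / r = €4,200.00 / 0.055 = €76,363.6364
Discount to today: PV = €76,363.6364 / (1 + 0.055)^4 = €76,363.6364 / 1.238825 = €61,642.01

€61642.01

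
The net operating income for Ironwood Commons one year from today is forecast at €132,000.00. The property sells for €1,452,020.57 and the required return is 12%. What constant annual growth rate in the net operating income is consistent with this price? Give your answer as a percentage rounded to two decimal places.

P = D₁/(r−g) ⇒ g = r − D₁/P = 0.12 − €132,000.00/€1,452,020.57 = 0.029092

2.91%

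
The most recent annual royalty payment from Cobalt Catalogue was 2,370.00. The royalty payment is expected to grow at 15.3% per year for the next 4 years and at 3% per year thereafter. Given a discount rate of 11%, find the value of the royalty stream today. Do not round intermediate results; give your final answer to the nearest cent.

45958.29

D_1 = 2732.61000
D_2 = 3150.69933
D_3 = 3632.75633
D_4 = 4188.56805
Terminal value at year 4: TV = D_4×(1+g_2)/(r−g_2) = 4314.22509/0.08 = 53927.81359
P_0 = D_1/(1+r)^1 + D_2/(1+r)^2 + D_3/(1+r)^3 + D_4/(1+r)^4 + TV/(1+r)^4
    = 2461.81081 + 2557.17826 + 2656.24012 + 2759.13951 + 35523.92118 = 45958.28987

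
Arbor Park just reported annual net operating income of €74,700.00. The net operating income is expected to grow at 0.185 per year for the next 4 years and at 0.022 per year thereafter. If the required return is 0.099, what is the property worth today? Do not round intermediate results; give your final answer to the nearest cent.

€1702191.85

D_1 = 88519.50000
D_2 = 104895.60750
D_3 = 124301.29489
D_4 = 147297.03444
Terminal value at year 4: TV = D_4×(1+g_2)/(r−g_2) = 150537.56920/0.077 = 1955033.36623
P_0 = D_1/(1+r)^1 + D_2/(1+r)^2 + D_3/(1+r)^3 + D_4/(1+r)^4 + TV/(1+r)^4
    = 80545.49591 + 86848.41915 + 93644.56478 + 100972.52890 + 1340180.83819 = 1702191.84693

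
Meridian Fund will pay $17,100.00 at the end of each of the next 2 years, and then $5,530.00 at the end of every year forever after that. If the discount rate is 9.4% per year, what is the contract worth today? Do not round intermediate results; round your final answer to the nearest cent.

PV of 2-year annuity: $17,100.00 × [1 − (1+0.094)^−2] / 0.094 = 29918.38481
Perpetuity value at year 2: $5,530.00 / 0.094 = 58829.78723
PV of perpetuity: 58829.78723 / (1+0.094)^2 = 49154.42653
Total PV = 29918.38481 + 49154.42653 = 79072.81134

$79072.81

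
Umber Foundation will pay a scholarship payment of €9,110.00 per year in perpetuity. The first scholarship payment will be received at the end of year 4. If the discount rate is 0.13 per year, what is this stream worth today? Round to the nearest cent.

€48566.82

Value at end of year 3: C / r = €9,110.00 / 0.13 = €70,076.9231
Discount to today: PV = €70,076.9231 / (1 + 0.13)^3 = €70,076.9231 / 1.442897 = €48,566.82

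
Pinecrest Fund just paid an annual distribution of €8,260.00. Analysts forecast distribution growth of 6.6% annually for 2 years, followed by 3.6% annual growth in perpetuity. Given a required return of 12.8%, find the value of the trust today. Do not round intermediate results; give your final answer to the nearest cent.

€98253.69

D_1 = 8805.16000
D_2 = 9386.30056
Terminal value at year 2: TV = D_2×(1+g_2)/(r−g_2) = 9724.20738/0.092 = 105697.90631
P_0 = D_1/(1+r)^1 + D_2/(1+r)^2 + TV/(1+r)^2
    = 7805.99291 + 7376.94011 + 83070.76033 = 98253.69334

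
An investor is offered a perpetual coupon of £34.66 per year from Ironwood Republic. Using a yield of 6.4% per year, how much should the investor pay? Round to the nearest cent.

£541.56

Level perpetuity: PV = C / r = £34.66 / 0.064 = £541.56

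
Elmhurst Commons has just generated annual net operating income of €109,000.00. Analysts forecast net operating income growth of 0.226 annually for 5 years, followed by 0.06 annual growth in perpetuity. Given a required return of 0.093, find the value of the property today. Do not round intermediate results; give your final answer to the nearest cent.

€6996167.46

D_1 = 133634.00000
D_2 = 163835.28400
D_3 = 200862.05818
D_4 = 246256.88333
D_5 = 301910.93897
Terminal value at year 5: TV = D_5×(1+g_2)/(r−g_2) = 320025.59530/0.033 = 9697745.31227
P_0 = D_1/(1+r)^1 + D_2/(1+r)^2 + D_3/(1+r)^3 + D_4/(1+r)^4 + D_5/(1+r)^5 + TV/(1+r)^5
    = 122263.49497 + 137140.93763 + 153828.71870 + 172547.12637 + 193543.25428 + 6216843.92540 = 6996167.45735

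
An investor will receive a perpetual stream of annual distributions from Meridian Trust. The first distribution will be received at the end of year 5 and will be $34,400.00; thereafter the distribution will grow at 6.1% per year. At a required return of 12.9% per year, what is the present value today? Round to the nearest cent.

Value at end of year 4: C₁ / (r − g) = $34,400.00 / (0.129 − 0.061) = $505,882.3529
Discount to today: PV = $505,882.3529 / (1 + 0.129)^4 = $505,882.3529 / 1.624710 = $311,367.85

$311367.85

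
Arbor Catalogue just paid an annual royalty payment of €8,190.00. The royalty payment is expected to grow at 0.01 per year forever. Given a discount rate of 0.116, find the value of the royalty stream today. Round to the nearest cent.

D₁ = D₀ × (1 + g) = €8,190.00 × 1.01 = €8,271.9000
Growing perpetuity: P = D₁ / (r − g) = €8,271.9000 / (0.116 − 0.01) = €78,036.79

€78036.79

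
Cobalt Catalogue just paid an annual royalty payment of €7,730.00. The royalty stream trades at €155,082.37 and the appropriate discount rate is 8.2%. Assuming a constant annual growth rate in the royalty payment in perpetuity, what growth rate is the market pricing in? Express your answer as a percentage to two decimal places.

P = D₀(1+g)/(r−g) ⇒ P(r−g) = D₀(1+g) ⇒ g(P+D₀) = P·r − D₀
g = (P·r − D₀)/(P + D₀) = (€155,082.37×0.082 − €7,730.00) / (€155,082.37 + €7,730.00) = 0.030629

3.06%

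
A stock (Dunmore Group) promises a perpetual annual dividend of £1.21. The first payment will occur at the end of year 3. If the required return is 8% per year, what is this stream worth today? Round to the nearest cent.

Value at end of year 2: C / r = £1.21 / 0.08 = £15.1250
Discount to today: PV = £15.1250 / (1 + 0.08)^2 = £15.1250 / 1.166400 = £12.97

£12.97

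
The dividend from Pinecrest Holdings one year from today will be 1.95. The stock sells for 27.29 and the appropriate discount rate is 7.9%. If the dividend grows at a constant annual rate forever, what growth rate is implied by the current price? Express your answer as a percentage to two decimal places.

P = D₁/(r−g) ⇒ g = r − D₁/P = 0.079 − 1.95/27.29 = 0.007545

0.75%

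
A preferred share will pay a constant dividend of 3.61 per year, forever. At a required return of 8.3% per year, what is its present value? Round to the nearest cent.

43.49

Level perpetuity: PV = C / r = 3.61 / 0.083 = 43.49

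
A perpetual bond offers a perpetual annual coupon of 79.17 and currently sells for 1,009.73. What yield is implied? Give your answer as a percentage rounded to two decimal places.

7.84%

P = C/r ⇒ r = C/P = 79.17/1,009.73 = 0.078407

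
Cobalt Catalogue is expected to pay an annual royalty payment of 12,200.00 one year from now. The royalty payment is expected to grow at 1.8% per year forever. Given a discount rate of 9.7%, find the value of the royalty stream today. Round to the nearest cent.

154430.38

Growing perpetuity: P = D₁ / (r − g) = 12,200.0000 / (0.097 − 0.018) = 154,430.38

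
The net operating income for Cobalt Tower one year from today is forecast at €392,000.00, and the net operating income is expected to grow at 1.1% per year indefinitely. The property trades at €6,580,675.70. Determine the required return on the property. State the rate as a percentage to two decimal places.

7.06%

P = D₁/(r − g) ⇒ r = D₁/P + g = €392,000.0000/€6,580,675.70 + 0.011 = 0.059568 + 0.011 = 0.070568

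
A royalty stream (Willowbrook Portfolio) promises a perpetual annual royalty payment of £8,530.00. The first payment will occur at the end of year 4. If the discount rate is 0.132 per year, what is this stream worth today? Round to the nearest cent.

Value at end of year 3: C / r = £8,530.00 / 0.132 = £64,621.2121
Discount to today: PV = £64,621.2121 / (1 + 0.132)^3 = £64,621.2121 / 1.450572 = £44,548.78

£44548.78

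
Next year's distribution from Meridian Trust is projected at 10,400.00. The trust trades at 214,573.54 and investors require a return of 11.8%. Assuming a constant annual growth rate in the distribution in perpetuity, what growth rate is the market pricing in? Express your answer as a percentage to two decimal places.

6.95%

P = D₁/(r−g) ⇒ g = r − D₁/P = 0.118 − 10,400.00/214,573.54 = 0.069532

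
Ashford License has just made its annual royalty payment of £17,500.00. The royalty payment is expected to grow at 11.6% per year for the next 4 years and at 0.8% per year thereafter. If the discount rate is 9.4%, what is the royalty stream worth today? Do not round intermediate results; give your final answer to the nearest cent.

D_1 = 19530.00000
D_2 = 21795.48000
D_3 = 24323.75568
D_4 = 27145.31134
Terminal value at year 4: TV = D_4×(1+g_2)/(r−g_2) = 27362.47383/0.086 = 318168.30034
P_0 = D_1/(1+r)^1 + D_2/(1+r)^2 + D_3/(1+r)^3 + D_4/(1+r)^4 + TV/(1+r)^4
    = 17851.91956 + 18210.91612 + 18577.13198 + 18950.71233 + 222119.97707 = 295710.65706

£295710.66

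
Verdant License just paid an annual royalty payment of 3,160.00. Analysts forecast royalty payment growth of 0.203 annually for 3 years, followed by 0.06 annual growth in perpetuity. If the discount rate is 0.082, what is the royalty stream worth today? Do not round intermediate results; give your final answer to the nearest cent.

D_1 = 3801.48000
D_2 = 4573.18044
D_3 = 5501.53607
Terminal value at year 3: TV = D_3×(1+g_2)/(r−g_2) = 5831.62823/0.022 = 265074.01061
P_0 = D_1/(1+r)^1 + D_2/(1+r)^2 + D_3/(1+r)^3 + TV/(1+r)^3
    = 3513.38262 + 3906.28401 + 4343.12353 + 209259.58841 = 221022.37857

221022.38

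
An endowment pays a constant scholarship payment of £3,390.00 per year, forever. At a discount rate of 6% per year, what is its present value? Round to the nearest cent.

Level perpetuity: PV = C / r = £3,390.00 / 0.06 = £56,500.00

£56500.00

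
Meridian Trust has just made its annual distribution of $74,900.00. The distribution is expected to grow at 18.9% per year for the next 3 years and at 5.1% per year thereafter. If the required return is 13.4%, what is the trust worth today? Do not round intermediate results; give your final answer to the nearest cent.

D_1 = 89056.10000
D_2 = 105887.70290
D_3 = 125900.47875
Terminal value at year 3: TV = D_3×(1+g_2)/(r−g_2) = 132321.40316/0.083 = 1594233.77306
P_0 = D_1/(1+r)^1 + D_2/(1+r)^2 + D_3/(1+r)^3 + TV/(1+r)^3
    = 78532.71605 + 82341.62203 + 86335.26331 + 1093233.27397 = 1340442.87536

$1340442.88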